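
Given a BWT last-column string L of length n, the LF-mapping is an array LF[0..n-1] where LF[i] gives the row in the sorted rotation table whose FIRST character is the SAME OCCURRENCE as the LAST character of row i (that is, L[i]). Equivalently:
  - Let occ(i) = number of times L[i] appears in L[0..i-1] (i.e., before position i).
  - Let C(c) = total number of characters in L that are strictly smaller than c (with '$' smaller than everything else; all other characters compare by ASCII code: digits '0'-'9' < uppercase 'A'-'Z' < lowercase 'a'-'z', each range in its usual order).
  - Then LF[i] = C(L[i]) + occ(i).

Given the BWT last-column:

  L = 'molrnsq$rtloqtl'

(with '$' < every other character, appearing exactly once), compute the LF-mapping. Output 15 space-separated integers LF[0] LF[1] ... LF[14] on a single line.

Answer: 4 6 1 10 5 12 8 0 11 13 2 7 9 14 3

Derivation:
Char counts: '$':1, 'l':3, 'm':1, 'n':1, 'o':2, 'q':2, 'r':2, 's':1, 't':2
C (first-col start): C('$')=0, C('l')=1, C('m')=4, C('n')=5, C('o')=6, C('q')=8, C('r')=10, C('s')=12, C('t')=13
L[0]='m': occ=0, LF[0]=C('m')+0=4+0=4
L[1]='o': occ=0, LF[1]=C('o')+0=6+0=6
L[2]='l': occ=0, LF[2]=C('l')+0=1+0=1
L[3]='r': occ=0, LF[3]=C('r')+0=10+0=10
L[4]='n': occ=0, LF[4]=C('n')+0=5+0=5
L[5]='s': occ=0, LF[5]=C('s')+0=12+0=12
L[6]='q': occ=0, LF[6]=C('q')+0=8+0=8
L[7]='$': occ=0, LF[7]=C('$')+0=0+0=0
L[8]='r': occ=1, LF[8]=C('r')+1=10+1=11
L[9]='t': occ=0, LF[9]=C('t')+0=13+0=13
L[10]='l': occ=1, LF[10]=C('l')+1=1+1=2
L[11]='o': occ=1, LF[11]=C('o')+1=6+1=7
L[12]='q': occ=1, LF[12]=C('q')+1=8+1=9
L[13]='t': occ=1, LF[13]=C('t')+1=13+1=14
L[14]='l': occ=2, LF[14]=C('l')+2=1+2=3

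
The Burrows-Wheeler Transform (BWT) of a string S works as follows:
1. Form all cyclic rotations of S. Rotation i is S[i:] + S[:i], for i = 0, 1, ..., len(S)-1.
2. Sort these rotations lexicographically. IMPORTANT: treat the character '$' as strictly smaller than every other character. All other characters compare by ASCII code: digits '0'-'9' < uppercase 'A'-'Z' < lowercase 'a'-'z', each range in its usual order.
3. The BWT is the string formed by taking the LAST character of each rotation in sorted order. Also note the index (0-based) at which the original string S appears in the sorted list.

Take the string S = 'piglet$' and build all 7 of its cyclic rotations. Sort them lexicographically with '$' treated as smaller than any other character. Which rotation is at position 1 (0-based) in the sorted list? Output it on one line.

All 7 rotations (rotation i = S[i:]+S[:i]):
  rot[0] = piglet$
  rot[1] = iglet$p
  rot[2] = glet$pi
  rot[3] = let$pig
  rot[4] = et$pigl
  rot[5] = t$pigle
  rot[6] = $piglet
Sorted (with $ < everything):
  sorted[0] = $piglet
  sorted[1] = et$pigl
  sorted[2] = glet$pi
  sorted[3] = iglet$p
  sorted[4] = let$pig
  sorted[5] = piglet$
  sorted[6] = t$pigle
sorted[1] = et$pigl

Answer: et$pigl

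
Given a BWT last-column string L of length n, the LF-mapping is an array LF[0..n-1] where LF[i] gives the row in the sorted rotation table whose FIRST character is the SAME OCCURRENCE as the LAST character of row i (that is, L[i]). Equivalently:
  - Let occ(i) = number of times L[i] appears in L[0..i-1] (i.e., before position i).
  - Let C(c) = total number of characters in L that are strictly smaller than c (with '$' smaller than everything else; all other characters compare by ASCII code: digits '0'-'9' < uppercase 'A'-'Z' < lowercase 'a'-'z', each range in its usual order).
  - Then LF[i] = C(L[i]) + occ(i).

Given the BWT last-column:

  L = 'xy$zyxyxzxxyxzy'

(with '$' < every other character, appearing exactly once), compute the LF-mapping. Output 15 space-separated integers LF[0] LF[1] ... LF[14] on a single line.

Answer: 1 7 0 12 8 2 9 3 13 4 5 10 6 14 11

Derivation:
Char counts: '$':1, 'x':6, 'y':5, 'z':3
C (first-col start): C('$')=0, C('x')=1, C('y')=7, C('z')=12
L[0]='x': occ=0, LF[0]=C('x')+0=1+0=1
L[1]='y': occ=0, LF[1]=C('y')+0=7+0=7
L[2]='$': occ=0, LF[2]=C('$')+0=0+0=0
L[3]='z': occ=0, LF[3]=C('z')+0=12+0=12
L[4]='y': occ=1, LF[4]=C('y')+1=7+1=8
L[5]='x': occ=1, LF[5]=C('x')+1=1+1=2
L[6]='y': occ=2, LF[6]=C('y')+2=7+2=9
L[7]='x': occ=2, LF[7]=C('x')+2=1+2=3
L[8]='z': occ=1, LF[8]=C('z')+1=12+1=13
L[9]='x': occ=3, LF[9]=C('x')+3=1+3=4
L[10]='x': occ=4, LF[10]=C('x')+4=1+4=5
L[11]='y': occ=3, LF[11]=C('y')+3=7+3=10
L[12]='x': occ=5, LF[12]=C('x')+5=1+5=6
L[13]='z': occ=2, LF[13]=C('z')+2=12+2=14
L[14]='y': occ=4, LF[14]=C('y')+4=7+4=11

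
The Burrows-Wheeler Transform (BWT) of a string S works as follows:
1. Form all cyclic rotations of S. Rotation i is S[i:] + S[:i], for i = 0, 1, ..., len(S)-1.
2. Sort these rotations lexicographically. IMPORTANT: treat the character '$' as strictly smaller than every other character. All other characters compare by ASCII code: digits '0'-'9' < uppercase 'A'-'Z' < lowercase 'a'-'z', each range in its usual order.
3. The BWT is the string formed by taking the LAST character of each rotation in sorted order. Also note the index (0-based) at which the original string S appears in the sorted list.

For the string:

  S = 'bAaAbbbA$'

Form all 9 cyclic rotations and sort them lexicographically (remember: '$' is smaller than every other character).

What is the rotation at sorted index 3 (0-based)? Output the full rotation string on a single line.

All 9 rotations (rotation i = S[i:]+S[:i]):
  rot[0] = bAaAbbbA$
  rot[1] = AaAbbbA$b
  rot[2] = aAbbbA$bA
  rot[3] = AbbbA$bAa
  rot[4] = bbbA$bAaA
  rot[5] = bbA$bAaAb
  rot[6] = bA$bAaAbb
  rot[7] = A$bAaAbbb
  rot[8] = $bAaAbbbA
Sorted (with $ < everything):
  sorted[0] = $bAaAbbbA
  sorted[1] = A$bAaAbbb
  sorted[2] = AaAbbbA$b
  sorted[3] = AbbbA$bAa
  sorted[4] = aAbbbA$bA
  sorted[5] = bA$bAaAbb
  sorted[6] = bAaAbbbA$
  sorted[7] = bbA$bAaAb
  sorted[8] = bbbA$bAaA
sorted[3] = AbbbA$bAa

Answer: AbbbA$bAa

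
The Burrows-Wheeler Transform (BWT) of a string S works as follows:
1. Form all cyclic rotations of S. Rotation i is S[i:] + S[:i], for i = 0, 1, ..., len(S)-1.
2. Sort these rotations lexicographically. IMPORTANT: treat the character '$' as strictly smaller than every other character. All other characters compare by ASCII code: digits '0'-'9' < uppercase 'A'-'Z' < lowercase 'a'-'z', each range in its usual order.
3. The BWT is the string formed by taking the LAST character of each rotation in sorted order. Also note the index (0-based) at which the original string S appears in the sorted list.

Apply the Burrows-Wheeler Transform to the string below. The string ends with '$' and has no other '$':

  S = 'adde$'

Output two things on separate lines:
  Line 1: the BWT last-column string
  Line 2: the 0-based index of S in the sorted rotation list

Answer: e$add
1

Derivation:
All 5 rotations (rotation i = S[i:]+S[:i]):
  rot[0] = adde$
  rot[1] = dde$a
  rot[2] = de$ad
  rot[3] = e$add
  rot[4] = $adde
Sorted (with $ < everything):
  sorted[0] = $adde  (last char: 'e')
  sorted[1] = adde$  (last char: '$')
  sorted[2] = dde$a  (last char: 'a')
  sorted[3] = de$ad  (last char: 'd')
  sorted[4] = e$add  (last char: 'd')
Last column: e$add
Original string S is at sorted index 1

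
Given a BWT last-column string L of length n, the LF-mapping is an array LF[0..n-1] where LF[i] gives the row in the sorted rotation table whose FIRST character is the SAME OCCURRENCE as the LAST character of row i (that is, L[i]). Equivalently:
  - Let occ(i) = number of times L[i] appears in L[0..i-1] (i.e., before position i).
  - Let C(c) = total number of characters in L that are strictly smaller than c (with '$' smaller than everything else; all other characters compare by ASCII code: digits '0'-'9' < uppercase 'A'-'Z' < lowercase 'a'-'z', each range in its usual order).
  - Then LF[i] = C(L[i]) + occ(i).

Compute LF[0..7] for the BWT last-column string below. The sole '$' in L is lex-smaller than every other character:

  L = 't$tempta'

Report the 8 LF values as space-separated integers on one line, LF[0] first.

Answer: 5 0 6 2 3 4 7 1

Derivation:
Char counts: '$':1, 'a':1, 'e':1, 'm':1, 'p':1, 't':3
C (first-col start): C('$')=0, C('a')=1, C('e')=2, C('m')=3, C('p')=4, C('t')=5
L[0]='t': occ=0, LF[0]=C('t')+0=5+0=5
L[1]='$': occ=0, LF[1]=C('$')+0=0+0=0
L[2]='t': occ=1, LF[2]=C('t')+1=5+1=6
L[3]='e': occ=0, LF[3]=C('e')+0=2+0=2
L[4]='m': occ=0, LF[4]=C('m')+0=3+0=3
L[5]='p': occ=0, LF[5]=C('p')+0=4+0=4
L[6]='t': occ=2, LF[6]=C('t')+2=5+2=7
L[7]='a': occ=0, LF[7]=C('a')+0=1+0=1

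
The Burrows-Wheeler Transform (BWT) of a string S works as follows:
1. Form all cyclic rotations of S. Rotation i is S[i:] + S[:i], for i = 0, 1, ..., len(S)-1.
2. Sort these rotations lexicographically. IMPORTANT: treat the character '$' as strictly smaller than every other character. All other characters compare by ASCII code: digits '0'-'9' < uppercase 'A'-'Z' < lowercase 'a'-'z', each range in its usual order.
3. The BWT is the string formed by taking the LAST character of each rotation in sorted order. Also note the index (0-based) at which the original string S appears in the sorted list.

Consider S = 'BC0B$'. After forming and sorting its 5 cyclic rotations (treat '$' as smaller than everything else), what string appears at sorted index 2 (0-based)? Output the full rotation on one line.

All 5 rotations (rotation i = S[i:]+S[:i]):
  rot[0] = BC0B$
  rot[1] = C0B$B
  rot[2] = 0B$BC
  rot[3] = B$BC0
  rot[4] = $BC0B
Sorted (with $ < everything):
  sorted[0] = $BC0B
  sorted[1] = 0B$BC
  sorted[2] = B$BC0
  sorted[3] = BC0B$
  sorted[4] = C0B$B
sorted[2] = B$BC0

Answer: B$BC0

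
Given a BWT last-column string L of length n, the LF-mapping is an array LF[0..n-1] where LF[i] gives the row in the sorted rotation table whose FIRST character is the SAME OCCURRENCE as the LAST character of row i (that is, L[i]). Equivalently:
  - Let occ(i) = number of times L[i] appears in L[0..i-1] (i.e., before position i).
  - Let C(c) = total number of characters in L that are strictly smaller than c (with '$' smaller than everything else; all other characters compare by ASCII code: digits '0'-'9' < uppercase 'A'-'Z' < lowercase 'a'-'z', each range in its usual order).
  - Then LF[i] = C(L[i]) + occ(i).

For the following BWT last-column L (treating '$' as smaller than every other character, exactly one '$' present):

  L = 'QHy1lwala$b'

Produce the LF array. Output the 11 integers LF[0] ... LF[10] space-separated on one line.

Char counts: '$':1, '1':1, 'H':1, 'Q':1, 'a':2, 'b':1, 'l':2, 'w':1, 'y':1
C (first-col start): C('$')=0, C('1')=1, C('H')=2, C('Q')=3, C('a')=4, C('b')=6, C('l')=7, C('w')=9, C('y')=10
L[0]='Q': occ=0, LF[0]=C('Q')+0=3+0=3
L[1]='H': occ=0, LF[1]=C('H')+0=2+0=2
L[2]='y': occ=0, LF[2]=C('y')+0=10+0=10
L[3]='1': occ=0, LF[3]=C('1')+0=1+0=1
L[4]='l': occ=0, LF[4]=C('l')+0=7+0=7
L[5]='w': occ=0, LF[5]=C('w')+0=9+0=9
L[6]='a': occ=0, LF[6]=C('a')+0=4+0=4
L[7]='l': occ=1, LF[7]=C('l')+1=7+1=8
L[8]='a': occ=1, LF[8]=C('a')+1=4+1=5
L[9]='$': occ=0, LF[9]=C('$')+0=0+0=0
L[10]='b': occ=0, LF[10]=C('b')+0=6+0=6

Answer: 3 2 10 1 7 9 4 8 5 0 6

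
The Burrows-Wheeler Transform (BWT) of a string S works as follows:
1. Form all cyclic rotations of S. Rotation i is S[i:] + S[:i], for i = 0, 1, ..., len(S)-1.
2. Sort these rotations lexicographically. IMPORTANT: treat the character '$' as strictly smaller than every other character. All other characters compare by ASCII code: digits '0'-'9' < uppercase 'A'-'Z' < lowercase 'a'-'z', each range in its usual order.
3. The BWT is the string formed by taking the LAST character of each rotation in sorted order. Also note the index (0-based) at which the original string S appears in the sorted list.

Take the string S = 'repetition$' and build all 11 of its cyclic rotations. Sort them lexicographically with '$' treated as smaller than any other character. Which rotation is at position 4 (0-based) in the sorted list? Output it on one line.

Answer: ition$repet

Derivation:
All 11 rotations (rotation i = S[i:]+S[:i]):
  rot[0] = repetition$
  rot[1] = epetition$r
  rot[2] = petition$re
  rot[3] = etition$rep
  rot[4] = tition$repe
  rot[5] = ition$repet
  rot[6] = tion$repeti
  rot[7] = ion$repetit
  rot[8] = on$repetiti
  rot[9] = n$repetitio
  rot[10] = $repetition
Sorted (with $ < everything):
  sorted[0] = $repetition
  sorted[1] = epetition$r
  sorted[2] = etition$rep
  sorted[3] = ion$repetit
  sorted[4] = ition$repet
  sorted[5] = n$repetitio
  sorted[6] = on$repetiti
  sorted[7] = petition$re
  sorted[8] = repetition$
  sorted[9] = tion$repeti
  sorted[10] = tition$repe
sorted[4] = ition$repet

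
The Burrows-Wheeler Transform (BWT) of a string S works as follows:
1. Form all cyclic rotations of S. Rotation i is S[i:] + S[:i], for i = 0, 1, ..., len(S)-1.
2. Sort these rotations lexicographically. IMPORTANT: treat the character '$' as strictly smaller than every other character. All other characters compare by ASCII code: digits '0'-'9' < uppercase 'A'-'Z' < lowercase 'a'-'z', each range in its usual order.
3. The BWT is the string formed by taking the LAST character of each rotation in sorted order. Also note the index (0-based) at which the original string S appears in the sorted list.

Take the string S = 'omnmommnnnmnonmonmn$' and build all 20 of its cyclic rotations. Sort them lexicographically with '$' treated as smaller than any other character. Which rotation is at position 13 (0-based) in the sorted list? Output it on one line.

Answer: nnmnonmonmn$omnmommn

Derivation:
All 20 rotations (rotation i = S[i:]+S[:i]):
  rot[0] = omnmommnnnmnonmonmn$
  rot[1] = mnmommnnnmnonmonmn$o
  rot[2] = nmommnnnmnonmonmn$om
  rot[3] = mommnnnmnonmonmn$omn
  rot[4] = ommnnnmnonmonmn$omnm
  rot[5] = mmnnnmnonmonmn$omnmo
  rot[6] = mnnnmnonmonmn$omnmom
  rot[7] = nnnmnonmonmn$omnmomm
  rot[8] = nnmnonmonmn$omnmommn
  rot[9] = nmnonmonmn$omnmommnn
  rot[10] = mnonmonmn$omnmommnnn
  rot[11] = nonmonmn$omnmommnnnm
  rot[12] = onmonmn$omnmommnnnmn
  rot[13] = nmonmn$omnmommnnnmno
  rot[14] = monmn$omnmommnnnmnon
  rot[15] = onmn$omnmommnnnmnonm
  rot[16] = nmn$omnmommnnnmnonmo
  rot[17] = mn$omnmommnnnmnonmon
  rot[18] = n$omnmommnnnmnonmonm
  rot[19] = $omnmommnnnmnonmonmn
Sorted (with $ < everything):
  sorted[0] = $omnmommnnnmnonmonmn
  sorted[1] = mmnnnmnonmonmn$omnmo
  sorted[2] = mn$omnmommnnnmnonmon
  sorted[3] = mnmommnnnmnonmonmn$o
  sorted[4] = mnnnmnonmonmn$omnmom
  sorted[5] = mnonmonmn$omnmommnnn
  sorted[6] = mommnnnmnonmonmn$omn
  sorted[7] = monmn$omnmommnnnmnon
  sorted[8] = n$omnmommnnnmnonmonm
  sorted[9] = nmn$omnmommnnnmnonmo
  sorted[10] = nmnonmonmn$omnmommnn
  sorted[11] = nmommnnnmnonmonmn$om
  sorted[12] = nmonmn$omnmommnnnmno
  sorted[13] = nnmnonmonmn$omnmommn
  sorted[14] = nnnmnonmonmn$omnmomm
  sorted[15] = nonmonmn$omnmommnnnm
  sorted[16] = ommnnnmnonmonmn$omnm
  sorted[17] = omnmommnnnmnonmonmn$
  sorted[18] = onmn$omnmommnnnmnonm
  sorted[19] = onmonmn$omnmommnnnmn
sorted[13] = nnmnonmonmn$omnmommn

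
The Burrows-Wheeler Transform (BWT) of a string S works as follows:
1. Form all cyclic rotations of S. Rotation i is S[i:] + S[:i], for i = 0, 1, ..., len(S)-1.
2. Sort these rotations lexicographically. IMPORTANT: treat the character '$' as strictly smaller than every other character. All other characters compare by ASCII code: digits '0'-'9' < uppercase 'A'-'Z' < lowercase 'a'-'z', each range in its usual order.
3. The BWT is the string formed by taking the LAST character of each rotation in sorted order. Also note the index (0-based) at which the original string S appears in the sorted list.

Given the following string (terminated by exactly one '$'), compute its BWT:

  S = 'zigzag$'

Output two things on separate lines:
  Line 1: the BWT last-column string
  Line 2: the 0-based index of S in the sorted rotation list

Answer: gzaizg$
6

Derivation:
All 7 rotations (rotation i = S[i:]+S[:i]):
  rot[0] = zigzag$
  rot[1] = igzag$z
  rot[2] = gzag$zi
  rot[3] = zag$zig
  rot[4] = ag$zigz
  rot[5] = g$zigza
  rot[6] = $zigzag
Sorted (with $ < everything):
  sorted[0] = $zigzag  (last char: 'g')
  sorted[1] = ag$zigz  (last char: 'z')
  sorted[2] = g$zigza  (last char: 'a')
  sorted[3] = gzag$zi  (last char: 'i')
  sorted[4] = igzag$z  (last char: 'z')
  sorted[5] = zag$zig  (last char: 'g')
  sorted[6] = zigzag$  (last char: '$')
Last column: gzaizg$
Original string S is at sorted index 6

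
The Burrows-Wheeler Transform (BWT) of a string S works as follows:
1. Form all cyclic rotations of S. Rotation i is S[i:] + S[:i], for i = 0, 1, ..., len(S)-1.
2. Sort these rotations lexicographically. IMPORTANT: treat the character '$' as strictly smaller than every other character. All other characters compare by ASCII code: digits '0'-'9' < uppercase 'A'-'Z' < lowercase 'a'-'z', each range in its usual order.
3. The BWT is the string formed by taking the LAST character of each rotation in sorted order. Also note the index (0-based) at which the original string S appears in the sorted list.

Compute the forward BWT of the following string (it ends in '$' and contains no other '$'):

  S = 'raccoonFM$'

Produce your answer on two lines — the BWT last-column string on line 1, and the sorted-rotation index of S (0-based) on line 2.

All 10 rotations (rotation i = S[i:]+S[:i]):
  rot[0] = raccoonFM$
  rot[1] = accoonFM$r
  rot[2] = ccoonFM$ra
  rot[3] = coonFM$rac
  rot[4] = oonFM$racc
  rot[5] = onFM$racco
  rot[6] = nFM$raccoo
  rot[7] = FM$raccoon
  rot[8] = M$raccoonF
  rot[9] = $raccoonFM
Sorted (with $ < everything):
  sorted[0] = $raccoonFM  (last char: 'M')
  sorted[1] = FM$raccoon  (last char: 'n')
  sorted[2] = M$raccoonF  (last char: 'F')
  sorted[3] = accoonFM$r  (last char: 'r')
  sorted[4] = ccoonFM$ra  (last char: 'a')
  sorted[5] = coonFM$rac  (last char: 'c')
  sorted[6] = nFM$raccoo  (last char: 'o')
  sorted[7] = onFM$racco  (last char: 'o')
  sorted[8] = oonFM$racc  (last char: 'c')
  sorted[9] = raccoonFM$  (last char: '$')
Last column: MnFracooc$
Original string S is at sorted index 9

Answer: MnFracooc$
9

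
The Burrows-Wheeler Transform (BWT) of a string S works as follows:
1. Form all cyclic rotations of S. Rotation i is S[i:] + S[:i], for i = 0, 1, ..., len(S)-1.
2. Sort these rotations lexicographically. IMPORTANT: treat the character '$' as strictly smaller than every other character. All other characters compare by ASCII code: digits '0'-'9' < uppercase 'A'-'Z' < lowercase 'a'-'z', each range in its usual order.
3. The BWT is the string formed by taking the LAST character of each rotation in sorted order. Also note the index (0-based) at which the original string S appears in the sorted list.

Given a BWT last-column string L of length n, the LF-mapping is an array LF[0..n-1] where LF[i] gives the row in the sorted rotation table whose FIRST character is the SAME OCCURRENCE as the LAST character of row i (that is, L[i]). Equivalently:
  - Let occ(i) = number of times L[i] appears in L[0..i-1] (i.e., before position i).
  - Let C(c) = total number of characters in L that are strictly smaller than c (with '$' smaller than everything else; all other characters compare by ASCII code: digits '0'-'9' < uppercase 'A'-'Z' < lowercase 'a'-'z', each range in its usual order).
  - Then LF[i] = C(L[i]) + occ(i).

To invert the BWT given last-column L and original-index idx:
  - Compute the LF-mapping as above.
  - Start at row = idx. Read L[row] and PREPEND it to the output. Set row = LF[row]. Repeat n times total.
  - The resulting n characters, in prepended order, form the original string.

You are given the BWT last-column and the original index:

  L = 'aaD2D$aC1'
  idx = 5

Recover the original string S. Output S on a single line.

Answer: DD2Ca1aa$

Derivation:
LF mapping: 6 7 4 2 5 0 8 3 1
Walk LF starting at row 5, prepending L[row]:
  step 1: row=5, L[5]='$', prepend. Next row=LF[5]=0
  step 2: row=0, L[0]='a', prepend. Next row=LF[0]=6
  step 3: row=6, L[6]='a', prepend. Next row=LF[6]=8
  step 4: row=8, L[8]='1', prepend. Next row=LF[8]=1
  step 5: row=1, L[1]='a', prepend. Next row=LF[1]=7
  step 6: row=7, L[7]='C', prepend. Next row=LF[7]=3
  step 7: row=3, L[3]='2', prepend. Next row=LF[3]=2
  step 8: row=2, L[2]='D', prepend. Next row=LF[2]=4
  step 9: row=4, L[4]='D', prepend. Next row=LF[4]=5
Reversed output: DD2Ca1aa$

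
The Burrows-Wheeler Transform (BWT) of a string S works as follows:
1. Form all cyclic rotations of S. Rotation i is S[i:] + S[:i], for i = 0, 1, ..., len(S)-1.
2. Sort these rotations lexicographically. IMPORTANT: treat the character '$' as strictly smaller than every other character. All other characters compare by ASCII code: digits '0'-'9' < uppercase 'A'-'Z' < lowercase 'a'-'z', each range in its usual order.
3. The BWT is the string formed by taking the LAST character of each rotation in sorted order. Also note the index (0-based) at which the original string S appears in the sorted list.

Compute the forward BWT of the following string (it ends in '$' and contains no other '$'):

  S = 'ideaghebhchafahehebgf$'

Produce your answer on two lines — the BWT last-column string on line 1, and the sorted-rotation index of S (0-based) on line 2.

Answer: fhefeehidhhhgabacbega$
21

Derivation:
All 22 rotations (rotation i = S[i:]+S[:i]):
  rot[0] = ideaghebhchafahehebgf$
  rot[1] = deaghebhchafahehebgf$i
  rot[2] = eaghebhchafahehebgf$id
  rot[3] = aghebhchafahehebgf$ide
  rot[4] = ghebhchafahehebgf$idea
  rot[5] = hebhchafahehebgf$ideag
  rot[6] = ebhchafahehebgf$ideagh
  rot[7] = bhchafahehebgf$ideaghe
  rot[8] = hchafahehebgf$ideagheb
  rot[9] = chafahehebgf$ideaghebh
  rot[10] = hafahehebgf$ideaghebhc
  rot[11] = afahehebgf$ideaghebhch
  rot[12] = fahehebgf$ideaghebhcha
  rot[13] = ahehebgf$ideaghebhchaf
  rot[14] = hehebgf$ideaghebhchafa
  rot[15] = ehebgf$ideaghebhchafah
  rot[16] = hebgf$ideaghebhchafahe
  rot[17] = ebgf$ideaghebhchafaheh
  rot[18] = bgf$ideaghebhchafahehe
  rot[19] = gf$ideaghebhchafaheheb
  rot[20] = f$ideaghebhchafahehebg
  rot[21] = $ideaghebhchafahehebgf
Sorted (with $ < everything):
  sorted[0] = $ideaghebhchafahehebgf  (last char: 'f')
  sorted[1] = afahehebgf$ideaghebhch  (last char: 'h')
  sorted[2] = aghebhchafahehebgf$ide  (last char: 'e')
  sorted[3] = ahehebgf$ideaghebhchaf  (last char: 'f')
  sorted[4] = bgf$ideaghebhchafahehe  (last char: 'e')
  sorted[5] = bhchafahehebgf$ideaghe  (last char: 'e')
  sorted[6] = chafahehebgf$ideaghebh  (last char: 'h')
  sorted[7] = deaghebhchafahehebgf$i  (last char: 'i')
  sorted[8] = eaghebhchafahehebgf$id  (last char: 'd')
  sorted[9] = ebgf$ideaghebhchafaheh  (last char: 'h')
  sorted[10] = ebhchafahehebgf$ideagh  (last char: 'h')
  sorted[11] = ehebgf$ideaghebhchafah  (last char: 'h')
  sorted[12] = f$ideaghebhchafahehebg  (last char: 'g')
  sorted[13] = fahehebgf$ideaghebhcha  (last char: 'a')
  sorted[14] = gf$ideaghebhchafaheheb  (last char: 'b')
  sorted[15] = ghebhchafahehebgf$idea  (last char: 'a')
  sorted[16] = hafahehebgf$ideaghebhc  (last char: 'c')
  sorted[17] = hchafahehebgf$ideagheb  (last char: 'b')
  sorted[18] = hebgf$ideaghebhchafahe  (last char: 'e')
  sorted[19] = hebhchafahehebgf$ideag  (last char: 'g')
  sorted[20] = hehebgf$ideaghebhchafa  (last char: 'a')
  sorted[21] = ideaghebhchafahehebgf$  (last char: '$')
Last column: fhefeehidhhhgabacbega$
Original string S is at sorted index 21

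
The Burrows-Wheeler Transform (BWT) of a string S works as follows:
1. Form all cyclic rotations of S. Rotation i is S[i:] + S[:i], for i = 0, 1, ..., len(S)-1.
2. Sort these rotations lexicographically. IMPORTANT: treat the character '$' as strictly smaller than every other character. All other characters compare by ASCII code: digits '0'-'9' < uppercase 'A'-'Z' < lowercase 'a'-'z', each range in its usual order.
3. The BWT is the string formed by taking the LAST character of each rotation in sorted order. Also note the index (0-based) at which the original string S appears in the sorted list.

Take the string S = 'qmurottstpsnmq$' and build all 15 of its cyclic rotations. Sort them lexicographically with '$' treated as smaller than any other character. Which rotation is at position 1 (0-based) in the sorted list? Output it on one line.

All 15 rotations (rotation i = S[i:]+S[:i]):
  rot[0] = qmurottstpsnmq$
  rot[1] = murottstpsnmq$q
  rot[2] = urottstpsnmq$qm
  rot[3] = rottstpsnmq$qmu
  rot[4] = ottstpsnmq$qmur
  rot[5] = ttstpsnmq$qmuro
  rot[6] = tstpsnmq$qmurot
  rot[7] = stpsnmq$qmurott
  rot[8] = tpsnmq$qmurotts
  rot[9] = psnmq$qmurottst
  rot[10] = snmq$qmurottstp
  rot[11] = nmq$qmurottstps
  rot[12] = mq$qmurottstpsn
  rot[13] = q$qmurottstpsnm
  rot[14] = $qmurottstpsnmq
Sorted (with $ < everything):
  sorted[0] = $qmurottstpsnmq
  sorted[1] = mq$qmurottstpsn
  sorted[2] = murottstpsnmq$q
  sorted[3] = nmq$qmurottstps
  sorted[4] = ottstpsnmq$qmur
  sorted[5] = psnmq$qmurottst
  sorted[6] = q$qmurottstpsnm
  sorted[7] = qmurottstpsnmq$
  sorted[8] = rottstpsnmq$qmu
  sorted[9] = snmq$qmurottstp
  sorted[10] = stpsnmq$qmurott
  sorted[11] = tpsnmq$qmurotts
  sorted[12] = tstpsnmq$qmurot
  sorted[13] = ttstpsnmq$qmuro
  sorted[14] = urottstpsnmq$qm
sorted[1] = mq$qmurottstpsn

Answer: mq$qmurottstpsn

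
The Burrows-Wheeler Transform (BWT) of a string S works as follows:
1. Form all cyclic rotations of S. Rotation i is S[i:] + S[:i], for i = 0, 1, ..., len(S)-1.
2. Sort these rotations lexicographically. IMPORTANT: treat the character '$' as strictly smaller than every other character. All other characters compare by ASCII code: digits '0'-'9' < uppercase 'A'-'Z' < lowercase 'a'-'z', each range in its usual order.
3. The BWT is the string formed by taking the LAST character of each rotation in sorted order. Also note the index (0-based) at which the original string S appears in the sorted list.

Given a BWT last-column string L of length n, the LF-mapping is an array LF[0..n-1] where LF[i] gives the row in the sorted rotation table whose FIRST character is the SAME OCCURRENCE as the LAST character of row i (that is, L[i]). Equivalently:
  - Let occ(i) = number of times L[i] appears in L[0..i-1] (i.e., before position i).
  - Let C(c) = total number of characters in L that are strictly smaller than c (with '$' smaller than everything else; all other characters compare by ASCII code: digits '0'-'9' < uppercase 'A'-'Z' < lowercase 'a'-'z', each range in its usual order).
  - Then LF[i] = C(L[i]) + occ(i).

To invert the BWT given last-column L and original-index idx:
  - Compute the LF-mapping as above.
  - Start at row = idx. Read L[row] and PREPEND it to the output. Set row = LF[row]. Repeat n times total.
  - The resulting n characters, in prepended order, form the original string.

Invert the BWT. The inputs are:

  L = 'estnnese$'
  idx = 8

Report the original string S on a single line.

LF mapping: 1 6 8 4 5 2 7 3 0
Walk LF starting at row 8, prepending L[row]:
  step 1: row=8, L[8]='$', prepend. Next row=LF[8]=0
  step 2: row=0, L[0]='e', prepend. Next row=LF[0]=1
  step 3: row=1, L[1]='s', prepend. Next row=LF[1]=6
  step 4: row=6, L[6]='s', prepend. Next row=LF[6]=7
  step 5: row=7, L[7]='e', prepend. Next row=LF[7]=3
  step 6: row=3, L[3]='n', prepend. Next row=LF[3]=4
  step 7: row=4, L[4]='n', prepend. Next row=LF[4]=5
  step 8: row=5, L[5]='e', prepend. Next row=LF[5]=2
  step 9: row=2, L[2]='t', prepend. Next row=LF[2]=8
Reversed output: tennesse$

Answer: tennesse$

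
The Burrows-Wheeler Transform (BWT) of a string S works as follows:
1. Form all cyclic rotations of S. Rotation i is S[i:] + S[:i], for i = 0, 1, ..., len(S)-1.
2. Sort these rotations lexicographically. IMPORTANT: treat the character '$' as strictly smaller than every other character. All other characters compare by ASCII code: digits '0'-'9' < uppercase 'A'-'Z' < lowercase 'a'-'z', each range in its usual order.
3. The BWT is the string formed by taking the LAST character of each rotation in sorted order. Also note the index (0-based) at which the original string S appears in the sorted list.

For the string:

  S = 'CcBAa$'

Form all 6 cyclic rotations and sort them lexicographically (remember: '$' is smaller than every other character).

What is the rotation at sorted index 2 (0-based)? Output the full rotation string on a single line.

All 6 rotations (rotation i = S[i:]+S[:i]):
  rot[0] = CcBAa$
  rot[1] = cBAa$C
  rot[2] = BAa$Cc
  rot[3] = Aa$CcB
  rot[4] = a$CcBA
  rot[5] = $CcBAa
Sorted (with $ < everything):
  sorted[0] = $CcBAa
  sorted[1] = Aa$CcB
  sorted[2] = BAa$Cc
  sorted[3] = CcBAa$
  sorted[4] = a$CcBA
  sorted[5] = cBAa$C
sorted[2] = BAa$Cc

Answer: BAa$Cc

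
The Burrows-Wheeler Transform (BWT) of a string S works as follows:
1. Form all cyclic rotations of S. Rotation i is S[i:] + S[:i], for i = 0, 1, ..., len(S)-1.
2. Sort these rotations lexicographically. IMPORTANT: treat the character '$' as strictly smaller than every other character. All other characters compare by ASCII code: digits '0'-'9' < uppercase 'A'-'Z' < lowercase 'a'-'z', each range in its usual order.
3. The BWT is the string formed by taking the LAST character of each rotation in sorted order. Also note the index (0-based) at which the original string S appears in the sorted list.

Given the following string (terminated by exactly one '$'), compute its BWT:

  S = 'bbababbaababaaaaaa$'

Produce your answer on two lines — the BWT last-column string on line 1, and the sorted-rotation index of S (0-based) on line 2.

All 19 rotations (rotation i = S[i:]+S[:i]):
  rot[0] = bbababbaababaaaaaa$
  rot[1] = bababbaababaaaaaa$b
  rot[2] = ababbaababaaaaaa$bb
  rot[3] = babbaababaaaaaa$bba
  rot[4] = abbaababaaaaaa$bbab
  rot[5] = bbaababaaaaaa$bbaba
  rot[6] = baababaaaaaa$bbabab
  rot[7] = aababaaaaaa$bbababb
  rot[8] = ababaaaaaa$bbababba
  rot[9] = babaaaaaa$bbababbaa
  rot[10] = abaaaaaa$bbababbaab
  rot[11] = baaaaaa$bbababbaaba
  rot[12] = aaaaaa$bbababbaabab
  rot[13] = aaaaa$bbababbaababa
  rot[14] = aaaa$bbababbaababaa
  rot[15] = aaa$bbababbaababaaa
  rot[16] = aa$bbababbaababaaaa
  rot[17] = a$bbababbaababaaaaa
  rot[18] = $bbababbaababaaaaaa
Sorted (with $ < everything):
  sorted[0] = $bbababbaababaaaaaa  (last char: 'a')
  sorted[1] = a$bbababbaababaaaaa  (last char: 'a')
  sorted[2] = aa$bbababbaababaaaa  (last char: 'a')
  sorted[3] = aaa$bbababbaababaaa  (last char: 'a')
  sorted[4] = aaaa$bbababbaababaa  (last char: 'a')
  sorted[5] = aaaaa$bbababbaababa  (last char: 'a')
  sorted[6] = aaaaaa$bbababbaabab  (last char: 'b')
  sorted[7] = aababaaaaaa$bbababb  (last char: 'b')
  sorted[8] = abaaaaaa$bbababbaab  (last char: 'b')
  sorted[9] = ababaaaaaa$bbababba  (last char: 'a')
  sorted[10] = ababbaababaaaaaa$bb  (last char: 'b')
  sorted[11] = abbaababaaaaaa$bbab  (last char: 'b')
  sorted[12] = baaaaaa$bbababbaaba  (last char: 'a')
  sorted[13] = baababaaaaaa$bbabab  (last char: 'b')
  sorted[14] = babaaaaaa$bbababbaa  (last char: 'a')
  sorted[15] = bababbaababaaaaaa$b  (last char: 'b')
  sorted[16] = babbaababaaaaaa$bba  (last char: 'a')
  sorted[17] = bbaababaaaaaa$bbaba  (last char: 'a')
  sorted[18] = bbababbaababaaaaaa$  (last char: '$')
Last column: aaaaaabbbabbababaa$
Original string S is at sorted index 18

Answer: aaaaaabbbabbababaa$
18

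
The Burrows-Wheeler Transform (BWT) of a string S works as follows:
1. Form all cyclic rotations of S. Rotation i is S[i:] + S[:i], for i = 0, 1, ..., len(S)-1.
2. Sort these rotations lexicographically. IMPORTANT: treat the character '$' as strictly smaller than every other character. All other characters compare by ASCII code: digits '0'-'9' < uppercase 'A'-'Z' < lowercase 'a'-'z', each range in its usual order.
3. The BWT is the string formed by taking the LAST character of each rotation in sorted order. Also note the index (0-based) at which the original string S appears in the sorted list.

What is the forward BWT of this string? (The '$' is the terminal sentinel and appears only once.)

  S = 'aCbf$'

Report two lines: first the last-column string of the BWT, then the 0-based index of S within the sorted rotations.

All 5 rotations (rotation i = S[i:]+S[:i]):
  rot[0] = aCbf$
  rot[1] = Cbf$a
  rot[2] = bf$aC
  rot[3] = f$aCb
  rot[4] = $aCbf
Sorted (with $ < everything):
  sorted[0] = $aCbf  (last char: 'f')
  sorted[1] = Cbf$a  (last char: 'a')
  sorted[2] = aCbf$  (last char: '$')
  sorted[3] = bf$aC  (last char: 'C')
  sorted[4] = f$aCb  (last char: 'b')
Last column: fa$Cb
Original string S is at sorted index 2

Answer: fa$Cb
2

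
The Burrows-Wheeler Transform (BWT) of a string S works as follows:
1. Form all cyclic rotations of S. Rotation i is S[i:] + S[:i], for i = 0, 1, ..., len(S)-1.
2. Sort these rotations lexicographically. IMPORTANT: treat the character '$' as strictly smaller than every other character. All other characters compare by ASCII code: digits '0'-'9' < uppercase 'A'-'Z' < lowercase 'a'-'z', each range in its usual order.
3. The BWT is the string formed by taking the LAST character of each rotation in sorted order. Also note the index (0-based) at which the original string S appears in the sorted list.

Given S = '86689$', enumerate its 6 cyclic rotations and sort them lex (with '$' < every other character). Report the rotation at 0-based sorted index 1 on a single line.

All 6 rotations (rotation i = S[i:]+S[:i]):
  rot[0] = 86689$
  rot[1] = 6689$8
  rot[2] = 689$86
  rot[3] = 89$866
  rot[4] = 9$8668
  rot[5] = $86689
Sorted (with $ < everything):
  sorted[0] = $86689
  sorted[1] = 6689$8
  sorted[2] = 689$86
  sorted[3] = 86689$
  sorted[4] = 89$866
  sorted[5] = 9$8668
sorted[1] = 6689$8

Answer: 6689$8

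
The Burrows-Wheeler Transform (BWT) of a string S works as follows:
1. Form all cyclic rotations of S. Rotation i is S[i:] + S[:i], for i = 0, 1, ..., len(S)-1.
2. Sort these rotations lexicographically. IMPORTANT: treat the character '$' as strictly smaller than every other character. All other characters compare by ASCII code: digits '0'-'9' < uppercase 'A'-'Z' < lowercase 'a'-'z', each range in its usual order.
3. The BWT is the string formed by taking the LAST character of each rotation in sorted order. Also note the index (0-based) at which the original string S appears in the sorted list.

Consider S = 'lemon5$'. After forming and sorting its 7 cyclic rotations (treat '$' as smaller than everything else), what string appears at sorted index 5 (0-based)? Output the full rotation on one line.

All 7 rotations (rotation i = S[i:]+S[:i]):
  rot[0] = lemon5$
  rot[1] = emon5$l
  rot[2] = mon5$le
  rot[3] = on5$lem
  rot[4] = n5$lemo
  rot[5] = 5$lemon
  rot[6] = $lemon5
Sorted (with $ < everything):
  sorted[0] = $lemon5
  sorted[1] = 5$lemon
  sorted[2] = emon5$l
  sorted[3] = lemon5$
  sorted[4] = mon5$le
  sorted[5] = n5$lemo
  sorted[6] = on5$lem
sorted[5] = n5$lemo

Answer: n5$lemo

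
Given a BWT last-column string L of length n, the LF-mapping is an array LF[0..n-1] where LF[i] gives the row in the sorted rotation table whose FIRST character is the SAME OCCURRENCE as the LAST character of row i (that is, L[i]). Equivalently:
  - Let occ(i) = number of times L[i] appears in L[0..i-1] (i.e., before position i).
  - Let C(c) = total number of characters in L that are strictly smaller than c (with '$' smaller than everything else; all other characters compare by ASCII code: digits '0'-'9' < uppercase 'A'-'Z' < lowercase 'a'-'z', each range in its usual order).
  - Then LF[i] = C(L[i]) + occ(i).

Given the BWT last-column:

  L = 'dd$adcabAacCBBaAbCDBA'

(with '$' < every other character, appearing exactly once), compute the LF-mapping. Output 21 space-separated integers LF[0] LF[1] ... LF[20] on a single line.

Answer: 18 19 0 10 20 16 11 14 1 12 17 7 4 5 13 2 15 8 9 6 3

Derivation:
Char counts: '$':1, 'A':3, 'B':3, 'C':2, 'D':1, 'a':4, 'b':2, 'c':2, 'd':3
C (first-col start): C('$')=0, C('A')=1, C('B')=4, C('C')=7, C('D')=9, C('a')=10, C('b')=14, C('c')=16, C('d')=18
L[0]='d': occ=0, LF[0]=C('d')+0=18+0=18
L[1]='d': occ=1, LF[1]=C('d')+1=18+1=19
L[2]='$': occ=0, LF[2]=C('$')+0=0+0=0
L[3]='a': occ=0, LF[3]=C('a')+0=10+0=10
L[4]='d': occ=2, LF[4]=C('d')+2=18+2=20
L[5]='c': occ=0, LF[5]=C('c')+0=16+0=16
L[6]='a': occ=1, LF[6]=C('a')+1=10+1=11
L[7]='b': occ=0, LF[7]=C('b')+0=14+0=14
L[8]='A': occ=0, LF[8]=C('A')+0=1+0=1
L[9]='a': occ=2, LF[9]=C('a')+2=10+2=12
L[10]='c': occ=1, LF[10]=C('c')+1=16+1=17
L[11]='C': occ=0, LF[11]=C('C')+0=7+0=7
L[12]='B': occ=0, LF[12]=C('B')+0=4+0=4
L[13]='B': occ=1, LF[13]=C('B')+1=4+1=5
L[14]='a': occ=3, LF[14]=C('a')+3=10+3=13
L[15]='A': occ=1, LF[15]=C('A')+1=1+1=2
L[16]='b': occ=1, LF[16]=C('b')+1=14+1=15
L[17]='C': occ=1, LF[17]=C('C')+1=7+1=8
L[18]='D': occ=0, LF[18]=C('D')+0=9+0=9
L[19]='B': occ=2, LF[19]=C('B')+2=4+2=6
L[20]='A': occ=2, LF[20]=C('A')+2=1+2=3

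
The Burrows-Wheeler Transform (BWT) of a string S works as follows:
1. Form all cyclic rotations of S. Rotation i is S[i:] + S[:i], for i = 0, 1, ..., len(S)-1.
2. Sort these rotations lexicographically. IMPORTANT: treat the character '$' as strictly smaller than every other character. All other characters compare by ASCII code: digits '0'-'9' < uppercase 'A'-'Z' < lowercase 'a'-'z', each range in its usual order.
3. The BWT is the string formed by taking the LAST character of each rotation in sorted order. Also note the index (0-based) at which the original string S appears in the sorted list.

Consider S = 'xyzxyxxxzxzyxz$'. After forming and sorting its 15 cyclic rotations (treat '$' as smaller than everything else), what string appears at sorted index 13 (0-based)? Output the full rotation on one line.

Answer: zxzyxz$xyzxyxxx

Derivation:
All 15 rotations (rotation i = S[i:]+S[:i]):
  rot[0] = xyzxyxxxzxzyxz$
  rot[1] = yzxyxxxzxzyxz$x
  rot[2] = zxyxxxzxzyxz$xy
  rot[3] = xyxxxzxzyxz$xyz
  rot[4] = yxxxzxzyxz$xyzx
  rot[5] = xxxzxzyxz$xyzxy
  rot[6] = xxzxzyxz$xyzxyx
  rot[7] = xzxzyxz$xyzxyxx
  rot[8] = zxzyxz$xyzxyxxx
  rot[9] = xzyxz$xyzxyxxxz
  rot[10] = zyxz$xyzxyxxxzx
  rot[11] = yxz$xyzxyxxxzxz
  rot[12] = xz$xyzxyxxxzxzy
  rot[13] = z$xyzxyxxxzxzyx
  rot[14] = $xyzxyxxxzxzyxz
Sorted (with $ < everything):
  sorted[0] = $xyzxyxxxzxzyxz
  sorted[1] = xxxzxzyxz$xyzxy
  sorted[2] = xxzxzyxz$xyzxyx
  sorted[3] = xyxxxzxzyxz$xyz
  sorted[4] = xyzxyxxxzxzyxz$
  sorted[5] = xz$xyzxyxxxzxzy
  sorted[6] = xzxzyxz$xyzxyxx
  sorted[7] = xzyxz$xyzxyxxxz
  sorted[8] = yxxxzxzyxz$xyzx
  sorted[9] = yxz$xyzxyxxxzxz
  sorted[10] = yzxyxxxzxzyxz$x
  sorted[11] = z$xyzxyxxxzxzyx
  sorted[12] = zxyxxxzxzyxz$xy
  sorted[13] = zxzyxz$xyzxyxxx
  sorted[14] = zyxz$xyzxyxxxzx
sorted[13] = zxzyxz$xyzxyxxx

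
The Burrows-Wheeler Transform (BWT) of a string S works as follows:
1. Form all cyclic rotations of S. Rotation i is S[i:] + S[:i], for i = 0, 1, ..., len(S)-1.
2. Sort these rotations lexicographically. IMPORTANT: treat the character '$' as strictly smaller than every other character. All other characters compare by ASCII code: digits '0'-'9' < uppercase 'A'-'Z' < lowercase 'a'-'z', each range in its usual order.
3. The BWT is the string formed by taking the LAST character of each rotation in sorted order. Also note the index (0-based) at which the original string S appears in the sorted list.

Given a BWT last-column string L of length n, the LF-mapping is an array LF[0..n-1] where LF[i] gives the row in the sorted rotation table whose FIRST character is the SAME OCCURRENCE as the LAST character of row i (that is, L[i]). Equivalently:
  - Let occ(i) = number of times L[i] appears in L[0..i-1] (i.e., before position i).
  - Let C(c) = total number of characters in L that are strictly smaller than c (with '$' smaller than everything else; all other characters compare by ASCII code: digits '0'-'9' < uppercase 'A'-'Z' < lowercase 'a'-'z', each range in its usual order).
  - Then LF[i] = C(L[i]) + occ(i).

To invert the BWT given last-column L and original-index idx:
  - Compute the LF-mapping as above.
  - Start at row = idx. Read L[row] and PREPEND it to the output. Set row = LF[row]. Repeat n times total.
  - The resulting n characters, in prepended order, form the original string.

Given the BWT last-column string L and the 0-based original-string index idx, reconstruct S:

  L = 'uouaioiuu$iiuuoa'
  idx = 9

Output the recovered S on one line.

Answer: ouuoaiiiuauuoiu$

Derivation:
LF mapping: 10 7 11 1 3 8 4 12 13 0 5 6 14 15 9 2
Walk LF starting at row 9, prepending L[row]:
  step 1: row=9, L[9]='$', prepend. Next row=LF[9]=0
  step 2: row=0, L[0]='u', prepend. Next row=LF[0]=10
  step 3: row=10, L[10]='i', prepend. Next row=LF[10]=5
  step 4: row=5, L[5]='o', prepend. Next row=LF[5]=8
  step 5: row=8, L[8]='u', prepend. Next row=LF[8]=13
  step 6: row=13, L[13]='u', prepend. Next row=LF[13]=15
  step 7: row=15, L[15]='a', prepend. Next row=LF[15]=2
  step 8: row=2, L[2]='u', prepend. Next row=LF[2]=11
  step 9: row=11, L[11]='i', prepend. Next row=LF[11]=6
  step 10: row=6, L[6]='i', prepend. Next row=LF[6]=4
  step 11: row=4, L[4]='i', prepend. Next row=LF[4]=3
  step 12: row=3, L[3]='a', prepend. Next row=LF[3]=1
  step 13: row=1, L[1]='o', prepend. Next row=LF[1]=7
  step 14: row=7, L[7]='u', prepend. Next row=LF[7]=12
  step 15: row=12, L[12]='u', prepend. Next row=LF[12]=14
  step 16: row=14, L[14]='o', prepend. Next row=LF[14]=9
Reversed output: ouuoaiiiuauuoiu$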